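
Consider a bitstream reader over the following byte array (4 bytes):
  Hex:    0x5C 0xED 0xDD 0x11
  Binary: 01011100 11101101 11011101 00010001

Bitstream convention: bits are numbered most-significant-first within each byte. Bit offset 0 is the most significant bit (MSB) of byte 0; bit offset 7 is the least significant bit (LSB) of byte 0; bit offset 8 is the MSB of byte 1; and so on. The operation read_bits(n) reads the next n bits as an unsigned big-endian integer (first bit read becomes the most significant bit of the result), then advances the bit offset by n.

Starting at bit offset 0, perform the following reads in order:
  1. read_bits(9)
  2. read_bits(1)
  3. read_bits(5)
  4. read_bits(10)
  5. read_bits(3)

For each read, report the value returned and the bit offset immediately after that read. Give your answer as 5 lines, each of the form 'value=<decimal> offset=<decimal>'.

Read 1: bits[0:9] width=9 -> value=185 (bin 010111001); offset now 9 = byte 1 bit 1; 23 bits remain
Read 2: bits[9:10] width=1 -> value=1 (bin 1); offset now 10 = byte 1 bit 2; 22 bits remain
Read 3: bits[10:15] width=5 -> value=22 (bin 10110); offset now 15 = byte 1 bit 7; 17 bits remain
Read 4: bits[15:25] width=10 -> value=954 (bin 1110111010); offset now 25 = byte 3 bit 1; 7 bits remain
Read 5: bits[25:28] width=3 -> value=1 (bin 001); offset now 28 = byte 3 bit 4; 4 bits remain

Answer: value=185 offset=9
value=1 offset=10
value=22 offset=15
value=954 offset=25
value=1 offset=28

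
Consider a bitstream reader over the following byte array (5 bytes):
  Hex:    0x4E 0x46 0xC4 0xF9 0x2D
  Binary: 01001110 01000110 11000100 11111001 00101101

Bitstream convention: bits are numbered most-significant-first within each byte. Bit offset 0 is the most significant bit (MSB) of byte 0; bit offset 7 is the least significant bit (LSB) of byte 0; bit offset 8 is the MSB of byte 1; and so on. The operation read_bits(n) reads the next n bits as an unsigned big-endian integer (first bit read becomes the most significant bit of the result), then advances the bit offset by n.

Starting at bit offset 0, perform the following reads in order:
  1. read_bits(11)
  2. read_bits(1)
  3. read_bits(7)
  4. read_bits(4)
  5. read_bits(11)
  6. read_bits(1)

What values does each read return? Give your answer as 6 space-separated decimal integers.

Answer: 626 0 54 2 996 1

Derivation:
Read 1: bits[0:11] width=11 -> value=626 (bin 01001110010); offset now 11 = byte 1 bit 3; 29 bits remain
Read 2: bits[11:12] width=1 -> value=0 (bin 0); offset now 12 = byte 1 bit 4; 28 bits remain
Read 3: bits[12:19] width=7 -> value=54 (bin 0110110); offset now 19 = byte 2 bit 3; 21 bits remain
Read 4: bits[19:23] width=4 -> value=2 (bin 0010); offset now 23 = byte 2 bit 7; 17 bits remain
Read 5: bits[23:34] width=11 -> value=996 (bin 01111100100); offset now 34 = byte 4 bit 2; 6 bits remain
Read 6: bits[34:35] width=1 -> value=1 (bin 1); offset now 35 = byte 4 bit 3; 5 bits remain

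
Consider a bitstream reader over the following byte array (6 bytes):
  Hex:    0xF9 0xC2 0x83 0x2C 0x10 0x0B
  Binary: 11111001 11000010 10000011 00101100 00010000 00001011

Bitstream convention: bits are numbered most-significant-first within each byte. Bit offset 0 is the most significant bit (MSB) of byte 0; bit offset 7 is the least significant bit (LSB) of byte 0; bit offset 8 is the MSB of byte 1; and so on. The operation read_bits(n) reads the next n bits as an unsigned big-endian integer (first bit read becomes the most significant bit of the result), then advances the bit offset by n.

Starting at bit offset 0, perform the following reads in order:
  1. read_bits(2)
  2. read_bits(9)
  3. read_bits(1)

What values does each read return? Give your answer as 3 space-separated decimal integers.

Read 1: bits[0:2] width=2 -> value=3 (bin 11); offset now 2 = byte 0 bit 2; 46 bits remain
Read 2: bits[2:11] width=9 -> value=462 (bin 111001110); offset now 11 = byte 1 bit 3; 37 bits remain
Read 3: bits[11:12] width=1 -> value=0 (bin 0); offset now 12 = byte 1 bit 4; 36 bits remain

Answer: 3 462 0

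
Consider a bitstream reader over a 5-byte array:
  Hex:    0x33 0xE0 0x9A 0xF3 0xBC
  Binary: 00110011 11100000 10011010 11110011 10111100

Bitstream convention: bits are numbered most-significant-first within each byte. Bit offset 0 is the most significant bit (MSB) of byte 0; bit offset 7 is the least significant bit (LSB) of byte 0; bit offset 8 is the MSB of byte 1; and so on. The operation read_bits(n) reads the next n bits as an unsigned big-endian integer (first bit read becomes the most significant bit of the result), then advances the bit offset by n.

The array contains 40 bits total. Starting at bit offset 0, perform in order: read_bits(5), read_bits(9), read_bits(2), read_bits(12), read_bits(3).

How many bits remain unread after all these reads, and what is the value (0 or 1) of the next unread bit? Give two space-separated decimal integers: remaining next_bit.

Read 1: bits[0:5] width=5 -> value=6 (bin 00110); offset now 5 = byte 0 bit 5; 35 bits remain
Read 2: bits[5:14] width=9 -> value=248 (bin 011111000); offset now 14 = byte 1 bit 6; 26 bits remain
Read 3: bits[14:16] width=2 -> value=0 (bin 00); offset now 16 = byte 2 bit 0; 24 bits remain
Read 4: bits[16:28] width=12 -> value=2479 (bin 100110101111); offset now 28 = byte 3 bit 4; 12 bits remain
Read 5: bits[28:31] width=3 -> value=1 (bin 001); offset now 31 = byte 3 bit 7; 9 bits remain

Answer: 9 1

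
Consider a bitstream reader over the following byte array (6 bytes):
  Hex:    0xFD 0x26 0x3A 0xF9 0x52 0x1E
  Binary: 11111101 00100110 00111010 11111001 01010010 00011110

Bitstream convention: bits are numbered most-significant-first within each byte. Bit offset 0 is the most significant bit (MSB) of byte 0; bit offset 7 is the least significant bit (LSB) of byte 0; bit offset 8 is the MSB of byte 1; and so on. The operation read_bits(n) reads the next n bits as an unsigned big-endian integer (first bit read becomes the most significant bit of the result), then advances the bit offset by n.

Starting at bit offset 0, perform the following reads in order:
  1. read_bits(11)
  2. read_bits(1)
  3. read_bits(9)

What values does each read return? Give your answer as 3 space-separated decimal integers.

Answer: 2025 0 199

Derivation:
Read 1: bits[0:11] width=11 -> value=2025 (bin 11111101001); offset now 11 = byte 1 bit 3; 37 bits remain
Read 2: bits[11:12] width=1 -> value=0 (bin 0); offset now 12 = byte 1 bit 4; 36 bits remain
Read 3: bits[12:21] width=9 -> value=199 (bin 011000111); offset now 21 = byte 2 bit 5; 27 bits remain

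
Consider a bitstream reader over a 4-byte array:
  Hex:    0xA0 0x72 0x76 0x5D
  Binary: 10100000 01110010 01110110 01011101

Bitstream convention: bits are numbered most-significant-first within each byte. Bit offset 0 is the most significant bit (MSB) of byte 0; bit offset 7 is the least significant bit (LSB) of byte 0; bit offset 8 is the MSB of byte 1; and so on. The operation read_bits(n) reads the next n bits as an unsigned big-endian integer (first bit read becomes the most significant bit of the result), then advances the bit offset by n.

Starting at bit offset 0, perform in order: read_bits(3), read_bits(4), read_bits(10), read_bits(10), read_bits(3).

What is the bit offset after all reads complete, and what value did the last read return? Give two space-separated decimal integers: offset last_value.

Answer: 30 7

Derivation:
Read 1: bits[0:3] width=3 -> value=5 (bin 101); offset now 3 = byte 0 bit 3; 29 bits remain
Read 2: bits[3:7] width=4 -> value=0 (bin 0000); offset now 7 = byte 0 bit 7; 25 bits remain
Read 3: bits[7:17] width=10 -> value=228 (bin 0011100100); offset now 17 = byte 2 bit 1; 15 bits remain
Read 4: bits[17:27] width=10 -> value=946 (bin 1110110010); offset now 27 = byte 3 bit 3; 5 bits remain
Read 5: bits[27:30] width=3 -> value=7 (bin 111); offset now 30 = byte 3 bit 6; 2 bits remain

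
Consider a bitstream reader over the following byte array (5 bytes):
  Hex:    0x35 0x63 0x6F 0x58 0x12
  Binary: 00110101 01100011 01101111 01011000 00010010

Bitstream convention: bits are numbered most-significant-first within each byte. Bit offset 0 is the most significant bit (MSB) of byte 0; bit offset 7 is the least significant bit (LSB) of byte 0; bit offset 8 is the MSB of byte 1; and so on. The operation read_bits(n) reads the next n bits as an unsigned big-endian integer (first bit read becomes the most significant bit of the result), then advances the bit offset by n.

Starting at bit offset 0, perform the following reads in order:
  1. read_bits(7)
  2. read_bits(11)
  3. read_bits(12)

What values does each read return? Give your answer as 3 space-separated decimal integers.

Answer: 26 1421 3030

Derivation:
Read 1: bits[0:7] width=7 -> value=26 (bin 0011010); offset now 7 = byte 0 bit 7; 33 bits remain
Read 2: bits[7:18] width=11 -> value=1421 (bin 10110001101); offset now 18 = byte 2 bit 2; 22 bits remain
Read 3: bits[18:30] width=12 -> value=3030 (bin 101111010110); offset now 30 = byte 3 bit 6; 10 bits remain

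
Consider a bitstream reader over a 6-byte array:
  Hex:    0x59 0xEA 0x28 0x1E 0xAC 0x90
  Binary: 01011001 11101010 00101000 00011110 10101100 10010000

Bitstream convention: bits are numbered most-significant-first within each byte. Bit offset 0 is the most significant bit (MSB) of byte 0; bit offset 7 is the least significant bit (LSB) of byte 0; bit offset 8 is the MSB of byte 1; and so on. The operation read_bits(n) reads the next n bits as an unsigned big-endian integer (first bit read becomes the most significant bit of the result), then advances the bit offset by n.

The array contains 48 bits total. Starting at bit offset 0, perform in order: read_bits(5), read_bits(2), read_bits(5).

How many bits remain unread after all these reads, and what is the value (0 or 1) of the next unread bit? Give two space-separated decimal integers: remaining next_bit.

Read 1: bits[0:5] width=5 -> value=11 (bin 01011); offset now 5 = byte 0 bit 5; 43 bits remain
Read 2: bits[5:7] width=2 -> value=0 (bin 00); offset now 7 = byte 0 bit 7; 41 bits remain
Read 3: bits[7:12] width=5 -> value=30 (bin 11110); offset now 12 = byte 1 bit 4; 36 bits remain

Answer: 36 1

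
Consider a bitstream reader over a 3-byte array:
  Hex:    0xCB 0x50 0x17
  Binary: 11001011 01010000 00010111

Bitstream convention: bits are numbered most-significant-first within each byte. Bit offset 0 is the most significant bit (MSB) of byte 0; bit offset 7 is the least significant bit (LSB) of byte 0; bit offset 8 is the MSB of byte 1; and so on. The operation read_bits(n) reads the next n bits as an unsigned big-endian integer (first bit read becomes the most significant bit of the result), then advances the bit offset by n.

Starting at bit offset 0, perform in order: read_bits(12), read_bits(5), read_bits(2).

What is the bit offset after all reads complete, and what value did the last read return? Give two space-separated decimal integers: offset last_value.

Read 1: bits[0:12] width=12 -> value=3253 (bin 110010110101); offset now 12 = byte 1 bit 4; 12 bits remain
Read 2: bits[12:17] width=5 -> value=0 (bin 00000); offset now 17 = byte 2 bit 1; 7 bits remain
Read 3: bits[17:19] width=2 -> value=0 (bin 00); offset now 19 = byte 2 bit 3; 5 bits remain

Answer: 19 0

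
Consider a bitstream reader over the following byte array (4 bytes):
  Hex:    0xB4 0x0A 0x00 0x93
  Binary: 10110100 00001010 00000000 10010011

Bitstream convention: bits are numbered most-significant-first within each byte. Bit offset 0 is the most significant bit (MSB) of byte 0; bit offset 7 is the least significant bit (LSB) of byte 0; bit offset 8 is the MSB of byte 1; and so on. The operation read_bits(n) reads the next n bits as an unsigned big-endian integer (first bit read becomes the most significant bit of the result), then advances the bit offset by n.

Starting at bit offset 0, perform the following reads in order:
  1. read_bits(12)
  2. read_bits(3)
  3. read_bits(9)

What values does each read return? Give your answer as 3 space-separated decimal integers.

Answer: 2880 5 0

Derivation:
Read 1: bits[0:12] width=12 -> value=2880 (bin 101101000000); offset now 12 = byte 1 bit 4; 20 bits remain
Read 2: bits[12:15] width=3 -> value=5 (bin 101); offset now 15 = byte 1 bit 7; 17 bits remain
Read 3: bits[15:24] width=9 -> value=0 (bin 000000000); offset now 24 = byte 3 bit 0; 8 bits remain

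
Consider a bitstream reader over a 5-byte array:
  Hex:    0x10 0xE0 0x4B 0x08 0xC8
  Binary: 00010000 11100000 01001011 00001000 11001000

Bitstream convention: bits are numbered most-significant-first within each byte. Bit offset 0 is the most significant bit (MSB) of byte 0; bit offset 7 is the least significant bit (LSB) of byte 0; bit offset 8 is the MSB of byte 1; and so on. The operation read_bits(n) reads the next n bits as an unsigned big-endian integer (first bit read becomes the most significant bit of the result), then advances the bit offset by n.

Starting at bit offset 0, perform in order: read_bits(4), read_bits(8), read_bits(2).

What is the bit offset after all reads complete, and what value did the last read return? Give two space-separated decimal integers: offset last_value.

Answer: 14 0

Derivation:
Read 1: bits[0:4] width=4 -> value=1 (bin 0001); offset now 4 = byte 0 bit 4; 36 bits remain
Read 2: bits[4:12] width=8 -> value=14 (bin 00001110); offset now 12 = byte 1 bit 4; 28 bits remain
Read 3: bits[12:14] width=2 -> value=0 (bin 00); offset now 14 = byte 1 bit 6; 26 bits remain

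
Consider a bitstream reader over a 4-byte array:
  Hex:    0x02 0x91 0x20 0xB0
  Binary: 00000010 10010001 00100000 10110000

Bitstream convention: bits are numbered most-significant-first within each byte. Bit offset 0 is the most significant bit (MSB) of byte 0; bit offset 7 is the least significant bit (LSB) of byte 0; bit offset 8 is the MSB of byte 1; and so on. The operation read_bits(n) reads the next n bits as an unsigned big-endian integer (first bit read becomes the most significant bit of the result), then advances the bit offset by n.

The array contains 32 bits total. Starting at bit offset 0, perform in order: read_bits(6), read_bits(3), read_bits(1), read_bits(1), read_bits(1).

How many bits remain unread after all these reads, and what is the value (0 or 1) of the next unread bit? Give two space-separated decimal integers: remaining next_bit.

Answer: 20 0

Derivation:
Read 1: bits[0:6] width=6 -> value=0 (bin 000000); offset now 6 = byte 0 bit 6; 26 bits remain
Read 2: bits[6:9] width=3 -> value=5 (bin 101); offset now 9 = byte 1 bit 1; 23 bits remain
Read 3: bits[9:10] width=1 -> value=0 (bin 0); offset now 10 = byte 1 bit 2; 22 bits remain
Read 4: bits[10:11] width=1 -> value=0 (bin 0); offset now 11 = byte 1 bit 3; 21 bits remain
Read 5: bits[11:12] width=1 -> value=1 (bin 1); offset now 12 = byte 1 bit 4; 20 bits remain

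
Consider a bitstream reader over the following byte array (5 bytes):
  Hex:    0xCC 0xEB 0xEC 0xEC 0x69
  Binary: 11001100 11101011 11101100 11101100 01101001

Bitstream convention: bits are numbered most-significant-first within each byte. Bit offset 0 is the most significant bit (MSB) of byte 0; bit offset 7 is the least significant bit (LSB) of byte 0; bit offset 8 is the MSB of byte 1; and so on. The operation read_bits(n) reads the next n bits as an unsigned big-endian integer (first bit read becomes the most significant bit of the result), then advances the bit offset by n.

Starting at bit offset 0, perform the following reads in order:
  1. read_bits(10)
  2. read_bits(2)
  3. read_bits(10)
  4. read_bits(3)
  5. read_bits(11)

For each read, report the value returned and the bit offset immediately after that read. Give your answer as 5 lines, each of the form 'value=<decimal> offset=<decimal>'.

Answer: value=819 offset=10
value=2 offset=12
value=763 offset=22
value=1 offset=25
value=1734 offset=36

Derivation:
Read 1: bits[0:10] width=10 -> value=819 (bin 1100110011); offset now 10 = byte 1 bit 2; 30 bits remain
Read 2: bits[10:12] width=2 -> value=2 (bin 10); offset now 12 = byte 1 bit 4; 28 bits remain
Read 3: bits[12:22] width=10 -> value=763 (bin 1011111011); offset now 22 = byte 2 bit 6; 18 bits remain
Read 4: bits[22:25] width=3 -> value=1 (bin 001); offset now 25 = byte 3 bit 1; 15 bits remain
Read 5: bits[25:36] width=11 -> value=1734 (bin 11011000110); offset now 36 = byte 4 bit 4; 4 bits remain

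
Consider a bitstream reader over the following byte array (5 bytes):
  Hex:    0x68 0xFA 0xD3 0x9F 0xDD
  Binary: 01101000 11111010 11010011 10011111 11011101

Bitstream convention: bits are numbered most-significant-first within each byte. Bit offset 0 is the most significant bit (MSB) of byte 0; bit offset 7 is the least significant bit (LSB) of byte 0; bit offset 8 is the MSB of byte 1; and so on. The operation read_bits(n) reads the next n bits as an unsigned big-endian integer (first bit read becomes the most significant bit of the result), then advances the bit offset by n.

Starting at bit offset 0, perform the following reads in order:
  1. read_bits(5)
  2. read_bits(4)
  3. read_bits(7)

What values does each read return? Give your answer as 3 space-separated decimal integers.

Read 1: bits[0:5] width=5 -> value=13 (bin 01101); offset now 5 = byte 0 bit 5; 35 bits remain
Read 2: bits[5:9] width=4 -> value=1 (bin 0001); offset now 9 = byte 1 bit 1; 31 bits remain
Read 3: bits[9:16] width=7 -> value=122 (bin 1111010); offset now 16 = byte 2 bit 0; 24 bits remain

Answer: 13 1 122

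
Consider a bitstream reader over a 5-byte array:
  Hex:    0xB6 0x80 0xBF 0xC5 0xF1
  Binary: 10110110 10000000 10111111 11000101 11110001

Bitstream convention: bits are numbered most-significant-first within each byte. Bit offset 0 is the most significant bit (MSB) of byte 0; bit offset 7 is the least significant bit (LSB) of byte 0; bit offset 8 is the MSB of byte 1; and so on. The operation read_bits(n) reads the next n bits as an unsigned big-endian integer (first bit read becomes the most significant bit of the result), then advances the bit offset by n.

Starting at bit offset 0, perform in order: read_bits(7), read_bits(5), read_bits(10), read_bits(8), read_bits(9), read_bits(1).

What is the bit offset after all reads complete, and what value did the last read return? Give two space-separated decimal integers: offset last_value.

Answer: 40 1

Derivation:
Read 1: bits[0:7] width=7 -> value=91 (bin 1011011); offset now 7 = byte 0 bit 7; 33 bits remain
Read 2: bits[7:12] width=5 -> value=8 (bin 01000); offset now 12 = byte 1 bit 4; 28 bits remain
Read 3: bits[12:22] width=10 -> value=47 (bin 0000101111); offset now 22 = byte 2 bit 6; 18 bits remain
Read 4: bits[22:30] width=8 -> value=241 (bin 11110001); offset now 30 = byte 3 bit 6; 10 bits remain
Read 5: bits[30:39] width=9 -> value=248 (bin 011111000); offset now 39 = byte 4 bit 7; 1 bits remain
Read 6: bits[39:40] width=1 -> value=1 (bin 1); offset now 40 = byte 5 bit 0; 0 bits remain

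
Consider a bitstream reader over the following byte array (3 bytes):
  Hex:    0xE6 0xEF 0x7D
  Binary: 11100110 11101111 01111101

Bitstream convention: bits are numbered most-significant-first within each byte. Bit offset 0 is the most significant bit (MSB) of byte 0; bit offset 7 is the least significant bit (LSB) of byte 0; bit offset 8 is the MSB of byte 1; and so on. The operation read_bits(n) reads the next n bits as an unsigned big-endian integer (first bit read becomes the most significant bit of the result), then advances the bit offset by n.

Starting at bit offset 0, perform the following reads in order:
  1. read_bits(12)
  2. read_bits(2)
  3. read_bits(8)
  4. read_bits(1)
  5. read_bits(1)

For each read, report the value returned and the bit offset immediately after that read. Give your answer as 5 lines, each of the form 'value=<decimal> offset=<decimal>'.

Answer: value=3694 offset=12
value=3 offset=14
value=223 offset=22
value=0 offset=23
value=1 offset=24

Derivation:
Read 1: bits[0:12] width=12 -> value=3694 (bin 111001101110); offset now 12 = byte 1 bit 4; 12 bits remain
Read 2: bits[12:14] width=2 -> value=3 (bin 11); offset now 14 = byte 1 bit 6; 10 bits remain
Read 3: bits[14:22] width=8 -> value=223 (bin 11011111); offset now 22 = byte 2 bit 6; 2 bits remain
Read 4: bits[22:23] width=1 -> value=0 (bin 0); offset now 23 = byte 2 bit 7; 1 bits remain
Read 5: bits[23:24] width=1 -> value=1 (bin 1); offset now 24 = byte 3 bit 0; 0 bits remain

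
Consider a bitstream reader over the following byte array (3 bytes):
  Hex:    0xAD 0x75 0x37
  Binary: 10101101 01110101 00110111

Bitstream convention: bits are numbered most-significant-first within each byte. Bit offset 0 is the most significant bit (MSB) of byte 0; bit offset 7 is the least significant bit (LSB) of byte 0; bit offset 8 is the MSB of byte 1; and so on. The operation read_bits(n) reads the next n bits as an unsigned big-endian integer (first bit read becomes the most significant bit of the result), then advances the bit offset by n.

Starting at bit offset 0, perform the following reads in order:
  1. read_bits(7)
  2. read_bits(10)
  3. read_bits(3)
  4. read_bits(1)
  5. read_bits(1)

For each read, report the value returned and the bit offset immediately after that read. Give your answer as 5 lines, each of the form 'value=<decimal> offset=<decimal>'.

Read 1: bits[0:7] width=7 -> value=86 (bin 1010110); offset now 7 = byte 0 bit 7; 17 bits remain
Read 2: bits[7:17] width=10 -> value=746 (bin 1011101010); offset now 17 = byte 2 bit 1; 7 bits remain
Read 3: bits[17:20] width=3 -> value=3 (bin 011); offset now 20 = byte 2 bit 4; 4 bits remain
Read 4: bits[20:21] width=1 -> value=0 (bin 0); offset now 21 = byte 2 bit 5; 3 bits remain
Read 5: bits[21:22] width=1 -> value=1 (bin 1); offset now 22 = byte 2 bit 6; 2 bits remain

Answer: value=86 offset=7
value=746 offset=17
value=3 offset=20
value=0 offset=21
value=1 offset=22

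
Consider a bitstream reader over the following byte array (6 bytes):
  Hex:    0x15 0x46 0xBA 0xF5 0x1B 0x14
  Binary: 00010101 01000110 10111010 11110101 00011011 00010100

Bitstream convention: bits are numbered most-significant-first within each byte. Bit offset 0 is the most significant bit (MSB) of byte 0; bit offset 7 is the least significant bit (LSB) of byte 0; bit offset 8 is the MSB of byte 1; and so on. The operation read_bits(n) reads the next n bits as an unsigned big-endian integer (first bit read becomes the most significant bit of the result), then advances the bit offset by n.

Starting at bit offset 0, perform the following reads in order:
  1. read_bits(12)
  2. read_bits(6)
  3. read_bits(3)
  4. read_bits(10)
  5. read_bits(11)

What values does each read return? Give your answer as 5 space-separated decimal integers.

Answer: 340 26 7 378 1132

Derivation:
Read 1: bits[0:12] width=12 -> value=340 (bin 000101010100); offset now 12 = byte 1 bit 4; 36 bits remain
Read 2: bits[12:18] width=6 -> value=26 (bin 011010); offset now 18 = byte 2 bit 2; 30 bits remain
Read 3: bits[18:21] width=3 -> value=7 (bin 111); offset now 21 = byte 2 bit 5; 27 bits remain
Read 4: bits[21:31] width=10 -> value=378 (bin 0101111010); offset now 31 = byte 3 bit 7; 17 bits remain
Read 5: bits[31:42] width=11 -> value=1132 (bin 10001101100); offset now 42 = byte 5 bit 2; 6 bits remain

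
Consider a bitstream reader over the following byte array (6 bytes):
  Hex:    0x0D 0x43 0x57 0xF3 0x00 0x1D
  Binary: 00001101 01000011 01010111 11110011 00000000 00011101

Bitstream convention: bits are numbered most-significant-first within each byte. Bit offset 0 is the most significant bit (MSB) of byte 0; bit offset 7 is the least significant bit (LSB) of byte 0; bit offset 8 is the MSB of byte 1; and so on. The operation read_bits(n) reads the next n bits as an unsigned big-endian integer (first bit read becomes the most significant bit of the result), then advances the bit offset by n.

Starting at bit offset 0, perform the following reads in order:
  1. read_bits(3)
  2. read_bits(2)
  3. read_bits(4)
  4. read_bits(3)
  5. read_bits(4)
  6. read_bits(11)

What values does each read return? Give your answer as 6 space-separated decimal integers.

Answer: 0 1 10 4 3 703

Derivation:
Read 1: bits[0:3] width=3 -> value=0 (bin 000); offset now 3 = byte 0 bit 3; 45 bits remain
Read 2: bits[3:5] width=2 -> value=1 (bin 01); offset now 5 = byte 0 bit 5; 43 bits remain
Read 3: bits[5:9] width=4 -> value=10 (bin 1010); offset now 9 = byte 1 bit 1; 39 bits remain
Read 4: bits[9:12] width=3 -> value=4 (bin 100); offset now 12 = byte 1 bit 4; 36 bits remain
Read 5: bits[12:16] width=4 -> value=3 (bin 0011); offset now 16 = byte 2 bit 0; 32 bits remain
Read 6: bits[16:27] width=11 -> value=703 (bin 01010111111); offset now 27 = byte 3 bit 3; 21 bits remain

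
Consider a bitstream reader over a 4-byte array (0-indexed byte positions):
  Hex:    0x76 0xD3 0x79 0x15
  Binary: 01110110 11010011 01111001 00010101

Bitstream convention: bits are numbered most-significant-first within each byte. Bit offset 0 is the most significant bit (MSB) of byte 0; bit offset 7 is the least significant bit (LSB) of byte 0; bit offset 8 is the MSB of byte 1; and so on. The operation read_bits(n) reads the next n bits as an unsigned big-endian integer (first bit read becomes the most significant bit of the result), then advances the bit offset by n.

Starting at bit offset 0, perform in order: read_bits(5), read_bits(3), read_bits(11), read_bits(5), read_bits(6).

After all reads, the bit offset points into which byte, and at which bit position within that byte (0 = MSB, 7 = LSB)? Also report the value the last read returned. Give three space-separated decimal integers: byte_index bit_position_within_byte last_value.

Answer: 3 6 5

Derivation:
Read 1: bits[0:5] width=5 -> value=14 (bin 01110); offset now 5 = byte 0 bit 5; 27 bits remain
Read 2: bits[5:8] width=3 -> value=6 (bin 110); offset now 8 = byte 1 bit 0; 24 bits remain
Read 3: bits[8:19] width=11 -> value=1691 (bin 11010011011); offset now 19 = byte 2 bit 3; 13 bits remain
Read 4: bits[19:24] width=5 -> value=25 (bin 11001); offset now 24 = byte 3 bit 0; 8 bits remain
Read 5: bits[24:30] width=6 -> value=5 (bin 000101); offset now 30 = byte 3 bit 6; 2 bits remain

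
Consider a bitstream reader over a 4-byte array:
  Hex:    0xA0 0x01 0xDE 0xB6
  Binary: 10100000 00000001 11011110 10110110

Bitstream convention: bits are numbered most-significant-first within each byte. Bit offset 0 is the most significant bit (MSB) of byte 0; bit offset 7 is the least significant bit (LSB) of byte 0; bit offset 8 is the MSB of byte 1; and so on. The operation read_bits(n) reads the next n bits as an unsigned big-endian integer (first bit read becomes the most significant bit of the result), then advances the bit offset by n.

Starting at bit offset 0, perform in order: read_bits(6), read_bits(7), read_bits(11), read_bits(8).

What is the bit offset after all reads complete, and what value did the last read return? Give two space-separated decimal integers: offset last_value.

Read 1: bits[0:6] width=6 -> value=40 (bin 101000); offset now 6 = byte 0 bit 6; 26 bits remain
Read 2: bits[6:13] width=7 -> value=0 (bin 0000000); offset now 13 = byte 1 bit 5; 19 bits remain
Read 3: bits[13:24] width=11 -> value=478 (bin 00111011110); offset now 24 = byte 3 bit 0; 8 bits remain
Read 4: bits[24:32] width=8 -> value=182 (bin 10110110); offset now 32 = byte 4 bit 0; 0 bits remain

Answer: 32 182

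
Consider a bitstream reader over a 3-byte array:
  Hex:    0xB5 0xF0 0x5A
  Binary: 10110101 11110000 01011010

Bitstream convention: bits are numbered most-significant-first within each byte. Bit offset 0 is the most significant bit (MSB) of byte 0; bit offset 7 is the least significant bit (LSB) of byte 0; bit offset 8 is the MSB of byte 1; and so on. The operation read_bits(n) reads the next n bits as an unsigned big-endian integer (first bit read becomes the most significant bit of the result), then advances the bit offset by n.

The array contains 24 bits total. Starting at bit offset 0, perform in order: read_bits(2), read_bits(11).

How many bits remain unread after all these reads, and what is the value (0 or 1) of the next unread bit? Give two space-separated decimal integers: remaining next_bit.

Read 1: bits[0:2] width=2 -> value=2 (bin 10); offset now 2 = byte 0 bit 2; 22 bits remain
Read 2: bits[2:13] width=11 -> value=1726 (bin 11010111110); offset now 13 = byte 1 bit 5; 11 bits remain

Answer: 11 0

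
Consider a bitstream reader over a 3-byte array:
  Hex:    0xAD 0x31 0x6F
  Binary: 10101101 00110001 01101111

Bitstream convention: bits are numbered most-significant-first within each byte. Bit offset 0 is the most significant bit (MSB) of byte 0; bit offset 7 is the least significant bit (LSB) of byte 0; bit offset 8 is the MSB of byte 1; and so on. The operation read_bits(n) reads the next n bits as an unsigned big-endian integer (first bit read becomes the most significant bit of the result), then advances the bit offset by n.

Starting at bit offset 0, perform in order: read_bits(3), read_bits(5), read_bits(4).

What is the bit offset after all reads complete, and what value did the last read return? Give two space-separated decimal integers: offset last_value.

Answer: 12 3

Derivation:
Read 1: bits[0:3] width=3 -> value=5 (bin 101); offset now 3 = byte 0 bit 3; 21 bits remain
Read 2: bits[3:8] width=5 -> value=13 (bin 01101); offset now 8 = byte 1 bit 0; 16 bits remain
Read 3: bits[8:12] width=4 -> value=3 (bin 0011); offset now 12 = byte 1 bit 4; 12 bits remain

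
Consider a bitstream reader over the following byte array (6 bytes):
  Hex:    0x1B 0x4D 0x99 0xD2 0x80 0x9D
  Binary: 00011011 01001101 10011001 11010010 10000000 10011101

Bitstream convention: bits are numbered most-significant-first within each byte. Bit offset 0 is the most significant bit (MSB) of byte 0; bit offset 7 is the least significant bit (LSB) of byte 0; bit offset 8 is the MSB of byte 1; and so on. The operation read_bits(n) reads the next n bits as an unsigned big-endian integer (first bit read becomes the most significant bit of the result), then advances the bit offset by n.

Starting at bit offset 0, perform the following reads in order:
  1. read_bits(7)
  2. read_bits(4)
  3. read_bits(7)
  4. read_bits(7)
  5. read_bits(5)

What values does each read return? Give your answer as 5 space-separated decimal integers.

Answer: 13 10 54 51 20

Derivation:
Read 1: bits[0:7] width=7 -> value=13 (bin 0001101); offset now 7 = byte 0 bit 7; 41 bits remain
Read 2: bits[7:11] width=4 -> value=10 (bin 1010); offset now 11 = byte 1 bit 3; 37 bits remain
Read 3: bits[11:18] width=7 -> value=54 (bin 0110110); offset now 18 = byte 2 bit 2; 30 bits remain
Read 4: bits[18:25] width=7 -> value=51 (bin 0110011); offset now 25 = byte 3 bit 1; 23 bits remain
Read 5: bits[25:30] width=5 -> value=20 (bin 10100); offset now 30 = byte 3 bit 6; 18 bits remain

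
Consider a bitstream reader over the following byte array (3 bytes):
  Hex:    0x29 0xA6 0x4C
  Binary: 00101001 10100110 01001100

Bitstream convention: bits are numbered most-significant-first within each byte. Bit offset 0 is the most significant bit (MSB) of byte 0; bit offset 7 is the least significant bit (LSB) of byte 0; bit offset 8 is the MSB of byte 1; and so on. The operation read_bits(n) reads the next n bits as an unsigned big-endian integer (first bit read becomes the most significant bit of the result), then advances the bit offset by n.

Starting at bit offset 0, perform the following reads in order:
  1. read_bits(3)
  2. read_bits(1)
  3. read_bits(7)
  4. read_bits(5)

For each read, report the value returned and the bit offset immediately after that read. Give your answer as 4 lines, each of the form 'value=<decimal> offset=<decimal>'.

Answer: value=1 offset=3
value=0 offset=4
value=77 offset=11
value=6 offset=16

Derivation:
Read 1: bits[0:3] width=3 -> value=1 (bin 001); offset now 3 = byte 0 bit 3; 21 bits remain
Read 2: bits[3:4] width=1 -> value=0 (bin 0); offset now 4 = byte 0 bit 4; 20 bits remain
Read 3: bits[4:11] width=7 -> value=77 (bin 1001101); offset now 11 = byte 1 bit 3; 13 bits remain
Read 4: bits[11:16] width=5 -> value=6 (bin 00110); offset now 16 = byte 2 bit 0; 8 bits remain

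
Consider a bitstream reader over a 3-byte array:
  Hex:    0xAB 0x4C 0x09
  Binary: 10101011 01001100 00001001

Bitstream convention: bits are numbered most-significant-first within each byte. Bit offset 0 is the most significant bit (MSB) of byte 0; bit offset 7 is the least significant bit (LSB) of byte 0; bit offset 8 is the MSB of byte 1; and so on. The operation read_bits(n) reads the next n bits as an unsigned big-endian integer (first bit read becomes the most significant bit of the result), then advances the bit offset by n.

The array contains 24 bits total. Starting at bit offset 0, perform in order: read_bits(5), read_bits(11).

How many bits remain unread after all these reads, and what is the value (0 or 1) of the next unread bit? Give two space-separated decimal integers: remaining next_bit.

Read 1: bits[0:5] width=5 -> value=21 (bin 10101); offset now 5 = byte 0 bit 5; 19 bits remain
Read 2: bits[5:16] width=11 -> value=844 (bin 01101001100); offset now 16 = byte 2 bit 0; 8 bits remain

Answer: 8 0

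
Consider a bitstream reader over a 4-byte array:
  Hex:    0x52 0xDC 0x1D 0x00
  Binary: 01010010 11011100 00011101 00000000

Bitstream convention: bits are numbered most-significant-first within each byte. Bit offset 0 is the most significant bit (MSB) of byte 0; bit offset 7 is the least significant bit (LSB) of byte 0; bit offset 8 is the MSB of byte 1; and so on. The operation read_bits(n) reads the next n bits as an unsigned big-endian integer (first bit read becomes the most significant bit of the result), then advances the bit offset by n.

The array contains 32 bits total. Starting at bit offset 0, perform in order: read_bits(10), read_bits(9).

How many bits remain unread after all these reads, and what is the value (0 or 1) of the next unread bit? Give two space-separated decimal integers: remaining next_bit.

Read 1: bits[0:10] width=10 -> value=331 (bin 0101001011); offset now 10 = byte 1 bit 2; 22 bits remain
Read 2: bits[10:19] width=9 -> value=224 (bin 011100000); offset now 19 = byte 2 bit 3; 13 bits remain

Answer: 13 1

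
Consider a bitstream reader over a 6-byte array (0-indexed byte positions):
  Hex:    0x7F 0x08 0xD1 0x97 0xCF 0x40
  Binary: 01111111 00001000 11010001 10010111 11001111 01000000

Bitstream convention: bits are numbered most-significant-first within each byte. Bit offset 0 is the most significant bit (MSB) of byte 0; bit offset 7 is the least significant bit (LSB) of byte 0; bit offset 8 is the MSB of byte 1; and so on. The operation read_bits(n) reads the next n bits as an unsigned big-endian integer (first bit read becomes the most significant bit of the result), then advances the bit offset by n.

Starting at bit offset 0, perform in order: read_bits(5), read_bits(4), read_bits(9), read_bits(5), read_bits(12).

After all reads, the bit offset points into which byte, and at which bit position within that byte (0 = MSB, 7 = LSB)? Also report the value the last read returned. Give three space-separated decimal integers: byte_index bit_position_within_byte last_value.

Read 1: bits[0:5] width=5 -> value=15 (bin 01111); offset now 5 = byte 0 bit 5; 43 bits remain
Read 2: bits[5:9] width=4 -> value=14 (bin 1110); offset now 9 = byte 1 bit 1; 39 bits remain
Read 3: bits[9:18] width=9 -> value=35 (bin 000100011); offset now 18 = byte 2 bit 2; 30 bits remain
Read 4: bits[18:23] width=5 -> value=8 (bin 01000); offset now 23 = byte 2 bit 7; 25 bits remain
Read 5: bits[23:35] width=12 -> value=3262 (bin 110010111110); offset now 35 = byte 4 bit 3; 13 bits remain

Answer: 4 3 3262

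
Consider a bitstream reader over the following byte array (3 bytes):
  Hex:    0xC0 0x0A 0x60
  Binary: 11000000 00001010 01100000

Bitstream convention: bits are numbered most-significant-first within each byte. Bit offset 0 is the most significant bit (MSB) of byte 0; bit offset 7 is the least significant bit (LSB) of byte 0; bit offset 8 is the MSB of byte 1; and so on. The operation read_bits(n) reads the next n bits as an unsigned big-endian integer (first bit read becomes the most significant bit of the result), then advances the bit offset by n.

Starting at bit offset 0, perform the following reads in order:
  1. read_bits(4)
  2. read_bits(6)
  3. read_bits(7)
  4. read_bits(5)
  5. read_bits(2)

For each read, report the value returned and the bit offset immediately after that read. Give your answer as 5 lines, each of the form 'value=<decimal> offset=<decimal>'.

Answer: value=12 offset=4
value=0 offset=10
value=20 offset=17
value=24 offset=22
value=0 offset=24

Derivation:
Read 1: bits[0:4] width=4 -> value=12 (bin 1100); offset now 4 = byte 0 bit 4; 20 bits remain
Read 2: bits[4:10] width=6 -> value=0 (bin 000000); offset now 10 = byte 1 bit 2; 14 bits remain
Read 3: bits[10:17] width=7 -> value=20 (bin 0010100); offset now 17 = byte 2 bit 1; 7 bits remain
Read 4: bits[17:22] width=5 -> value=24 (bin 11000); offset now 22 = byte 2 bit 6; 2 bits remain
Read 5: bits[22:24] width=2 -> value=0 (bin 00); offset now 24 = byte 3 bit 0; 0 bits remain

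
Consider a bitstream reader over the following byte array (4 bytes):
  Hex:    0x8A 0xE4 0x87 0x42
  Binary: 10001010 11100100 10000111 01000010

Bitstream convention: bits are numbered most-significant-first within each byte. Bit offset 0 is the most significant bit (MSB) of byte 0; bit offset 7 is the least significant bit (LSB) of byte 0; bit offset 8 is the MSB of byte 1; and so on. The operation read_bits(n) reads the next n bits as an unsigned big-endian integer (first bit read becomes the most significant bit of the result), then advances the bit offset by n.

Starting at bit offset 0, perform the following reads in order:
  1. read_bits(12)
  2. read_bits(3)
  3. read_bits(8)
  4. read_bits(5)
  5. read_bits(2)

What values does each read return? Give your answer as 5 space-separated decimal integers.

Read 1: bits[0:12] width=12 -> value=2222 (bin 100010101110); offset now 12 = byte 1 bit 4; 20 bits remain
Read 2: bits[12:15] width=3 -> value=2 (bin 010); offset now 15 = byte 1 bit 7; 17 bits remain
Read 3: bits[15:23] width=8 -> value=67 (bin 01000011); offset now 23 = byte 2 bit 7; 9 bits remain
Read 4: bits[23:28] width=5 -> value=20 (bin 10100); offset now 28 = byte 3 bit 4; 4 bits remain
Read 5: bits[28:30] width=2 -> value=0 (bin 00); offset now 30 = byte 3 bit 6; 2 bits remain

Answer: 2222 2 67 20 0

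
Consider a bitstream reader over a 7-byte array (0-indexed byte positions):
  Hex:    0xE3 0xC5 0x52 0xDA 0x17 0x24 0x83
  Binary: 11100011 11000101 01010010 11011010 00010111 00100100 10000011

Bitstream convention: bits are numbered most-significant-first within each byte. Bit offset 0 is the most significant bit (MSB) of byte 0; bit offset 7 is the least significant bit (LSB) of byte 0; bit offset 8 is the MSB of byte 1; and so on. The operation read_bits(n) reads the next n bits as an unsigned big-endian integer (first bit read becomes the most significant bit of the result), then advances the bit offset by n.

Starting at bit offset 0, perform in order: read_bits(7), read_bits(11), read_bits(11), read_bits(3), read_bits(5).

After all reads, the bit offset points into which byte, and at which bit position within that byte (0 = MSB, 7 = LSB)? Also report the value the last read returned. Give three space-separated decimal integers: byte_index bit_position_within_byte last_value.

Read 1: bits[0:7] width=7 -> value=113 (bin 1110001); offset now 7 = byte 0 bit 7; 49 bits remain
Read 2: bits[7:18] width=11 -> value=1813 (bin 11100010101); offset now 18 = byte 2 bit 2; 38 bits remain
Read 3: bits[18:29] width=11 -> value=603 (bin 01001011011); offset now 29 = byte 3 bit 5; 27 bits remain
Read 4: bits[29:32] width=3 -> value=2 (bin 010); offset now 32 = byte 4 bit 0; 24 bits remain
Read 5: bits[32:37] width=5 -> value=2 (bin 00010); offset now 37 = byte 4 bit 5; 19 bits remain

Answer: 4 5 2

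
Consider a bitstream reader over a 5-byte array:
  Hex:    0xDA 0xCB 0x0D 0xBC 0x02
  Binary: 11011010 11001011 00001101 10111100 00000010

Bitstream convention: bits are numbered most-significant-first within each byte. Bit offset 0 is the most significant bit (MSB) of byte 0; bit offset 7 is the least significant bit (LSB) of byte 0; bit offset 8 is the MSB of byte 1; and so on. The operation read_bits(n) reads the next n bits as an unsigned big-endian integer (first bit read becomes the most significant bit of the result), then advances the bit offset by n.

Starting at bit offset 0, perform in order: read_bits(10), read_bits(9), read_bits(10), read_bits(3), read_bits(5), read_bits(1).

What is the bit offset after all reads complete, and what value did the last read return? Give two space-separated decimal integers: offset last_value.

Answer: 38 0

Derivation:
Read 1: bits[0:10] width=10 -> value=875 (bin 1101101011); offset now 10 = byte 1 bit 2; 30 bits remain
Read 2: bits[10:19] width=9 -> value=88 (bin 001011000); offset now 19 = byte 2 bit 3; 21 bits remain
Read 3: bits[19:29] width=10 -> value=439 (bin 0110110111); offset now 29 = byte 3 bit 5; 11 bits remain
Read 4: bits[29:32] width=3 -> value=4 (bin 100); offset now 32 = byte 4 bit 0; 8 bits remain
Read 5: bits[32:37] width=5 -> value=0 (bin 00000); offset now 37 = byte 4 bit 5; 3 bits remain
Read 6: bits[37:38] width=1 -> value=0 (bin 0); offset now 38 = byte 4 bit 6; 2 bits remain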